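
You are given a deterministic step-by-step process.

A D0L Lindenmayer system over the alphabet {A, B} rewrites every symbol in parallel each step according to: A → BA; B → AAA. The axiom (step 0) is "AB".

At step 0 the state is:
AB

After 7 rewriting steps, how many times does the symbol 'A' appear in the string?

508

step 0: AB
step 1: BAAAA
step 2: AAABABABABA
step 3: BABABAAAABAAAABAAAABAAAABA
step 4: AAABAAAABAAAABABABABAAAABABABABAAAABABABABAAAABABABABAAAABA
step 5: BABABAAAABABABABAAAABABABABAAAABAAAABAAAABAAAABABABABAAAAB…AAAABAAAABAAAABAAAABABABABAAAABAAAABAAAABAAAABABABABAAAABA  (len 137)
step 6: AAABAAAABAAAABABABABAAAABAAAABAAAABAAAABABABABAAAABAAAABAA…ABABAAAABABABABAAAABABABABAAAABAAAABAAAABAAAABABABABAAAABA  (len 314)
step 7: BABABAAAABABABABAAAABABABABAAAABAAAABAAAABAAAABABABABAAAAB…ABABAAAABABABABAAAABABABABAAAABAAAABAAAABAAAABABABABAAAABA  (len 725)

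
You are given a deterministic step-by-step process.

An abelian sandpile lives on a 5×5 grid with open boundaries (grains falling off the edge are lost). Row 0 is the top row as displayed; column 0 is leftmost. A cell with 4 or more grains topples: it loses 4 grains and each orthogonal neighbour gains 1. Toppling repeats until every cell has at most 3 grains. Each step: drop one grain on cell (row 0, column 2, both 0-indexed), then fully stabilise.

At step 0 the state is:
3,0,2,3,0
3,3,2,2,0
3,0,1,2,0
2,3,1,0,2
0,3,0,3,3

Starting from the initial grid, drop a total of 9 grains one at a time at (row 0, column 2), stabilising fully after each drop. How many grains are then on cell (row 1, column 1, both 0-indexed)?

2

gen 0: 3,0,2,3,0
3,3,2,2,0
3,0,1,2,0
2,3,1,0,2
0,3,0,3,3
gen 1: 3,0,3,3,0
3,3,2,2,0
3,0,1,2,0
2,3,1,0,2
0,3,0,3,3
gen 2: 3,1,1,0,1
3,3,3,3,0
3,0,1,2,0
2,3,1,0,2
0,3,0,3,3
gen 3: 3,1,2,0,1
3,3,3,3,0
3,0,1,2,0
2,3,1,0,2
0,3,0,3,3
gen 4: 3,1,3,0,1
3,3,3,3,0
3,0,1,2,0
2,3,1,0,2
0,3,0,3,3
gen 5: 1,0,2,2,1
2,2,2,0,1
0,2,2,3,0
3,3,1,0,2
0,3,0,3,3
gen 6: 1,0,3,2,1
2,2,2,0,1
0,2,2,3,0
3,3,1,0,2
0,3,0,3,3
gen 7: 1,1,0,3,1
2,2,3,0,1
0,2,2,3,0
3,3,1,0,2
0,3,0,3,3
gen 8: 1,1,1,3,1
2,2,3,0,1
0,2,2,3,0
3,3,1,0,2
0,3,0,3,3
gen 9: 1,1,2,3,1
2,2,3,0,1
0,2,2,3,0
3,3,1,0,2
0,3,0,3,3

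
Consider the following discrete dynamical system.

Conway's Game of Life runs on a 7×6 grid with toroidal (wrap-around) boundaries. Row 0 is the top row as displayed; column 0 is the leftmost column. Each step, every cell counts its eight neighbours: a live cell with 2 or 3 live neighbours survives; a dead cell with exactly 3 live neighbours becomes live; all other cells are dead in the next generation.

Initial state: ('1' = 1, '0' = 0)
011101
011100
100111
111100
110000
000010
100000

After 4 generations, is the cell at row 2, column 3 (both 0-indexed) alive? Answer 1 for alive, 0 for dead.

0) 011101
011100
100111
111100
110000
000010
100000
1) 000110
000000
000001
000100
100101
110001
111111
2) 110000
000010
000000
100001
011001
000000
000000
3) 000000
000000
000001
110001
010001
000000
000000
4) 000000
000000
000001
010011
010001
000000
000000

0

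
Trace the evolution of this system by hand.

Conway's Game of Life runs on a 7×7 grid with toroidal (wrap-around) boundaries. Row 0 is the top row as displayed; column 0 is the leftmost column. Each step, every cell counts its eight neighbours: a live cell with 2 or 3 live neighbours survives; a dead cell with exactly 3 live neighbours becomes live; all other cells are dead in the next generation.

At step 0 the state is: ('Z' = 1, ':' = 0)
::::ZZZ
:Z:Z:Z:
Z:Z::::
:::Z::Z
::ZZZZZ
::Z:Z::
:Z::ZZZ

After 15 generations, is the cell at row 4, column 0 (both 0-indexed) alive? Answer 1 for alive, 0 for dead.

[0] ::::ZZZ
:Z:Z:Z:
Z:Z::::
:::Z::Z
::ZZZZZ
::Z:Z::
:Z::ZZZ
[1] ::ZZ:::
ZZZZ:Z:
ZZZZZ:Z
ZZ::::Z
::Z:::Z
ZZZ::::
Z:::::Z
[2] :::ZZ::
:::::Z:
::::Z::
:::::::
::Z:::Z
::Z::::
Z::Z::Z
[3] :::ZZZZ
:::Z:Z:
:::::::
:::::::
:::::::
ZZZZ::Z
::ZZZ::
[4] ::::::Z
:::Z:ZZ
:::::::
:::::::
ZZZ::::
ZZ::Z::
:::::::
[5] :::::ZZ
:::::ZZ
:::::::
:Z:::::
Z:Z::::
Z:Z::::
Z::::::
[6] Z::::Z:
:::::ZZ
:::::::
:Z:::::
Z:Z::::
Z:::::Z
ZZ:::::
[7] ZZ:::Z:
:::::ZZ
:::::::
:Z:::::
Z:::::Z
::::::Z
:Z:::::
[8] ZZ:::Z:
Z::::ZZ
:::::::
Z::::::
Z:::::Z
::::::Z
:Z::::Z
[9] :Z:::Z:
ZZ:::Z:
Z::::::
Z:::::Z
Z:::::Z
:::::ZZ
:Z:::ZZ
[10] :ZZ:ZZ:
ZZ:::::
:::::::
:Z:::::
:::::::
:::::::
::::Z::
[11] ZZZZZZ:
ZZZ::::
ZZ:::::
:::::::
:::::::
:::::::
:::ZZZ:
[12] Z::::Z:
::::Z::
Z:Z::::
:::::::
:::::::
::::Z::
:Z:::ZZ
[13] Z:::ZZ:
:Z::::Z
:::::::
:::::::
:::::::
:::::Z:
Z:::ZZZ
[14] :Z::Z::
Z::::ZZ
:::::::
:::::::
:::::::
::::ZZ:
Z::::::
[15] :Z:::Z:
Z::::ZZ
::::::Z
:::::::
:::::::
:::::::
::::ZZ:

0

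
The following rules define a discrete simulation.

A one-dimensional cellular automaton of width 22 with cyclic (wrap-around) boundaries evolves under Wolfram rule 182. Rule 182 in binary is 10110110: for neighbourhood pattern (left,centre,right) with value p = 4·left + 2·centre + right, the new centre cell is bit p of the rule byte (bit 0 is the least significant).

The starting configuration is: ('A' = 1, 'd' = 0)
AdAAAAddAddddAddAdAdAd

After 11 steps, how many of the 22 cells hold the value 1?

14

[0] AdAAAAddAddddAddAdAdAd
[1] AAdAAdAAAAddAAAAAAAAAA
[2] AdAddAdAAdAAdAAAAAAAAA
[3] dAAAAAAddAddAdAAAAAAAA
[4] AdAAAAdAAAAAAAdAAAAAAd
[5] AAdAAdAdAAAAAdAdAAAAdA
[6] AdAddAAAdAAAdAAAdAAdAd
[7] AAAAAdAdAdAdAdAdAddAAA
[8] AAAAdAAAAAAAAAAAAAAdAA
[9] AAAdAdAAAAAAAAAAAAdAdA
[10] AAdAAAdAAAAAAAAAAdAAAd
[11] ddAdAdAdAAAAAAAAdAdAdA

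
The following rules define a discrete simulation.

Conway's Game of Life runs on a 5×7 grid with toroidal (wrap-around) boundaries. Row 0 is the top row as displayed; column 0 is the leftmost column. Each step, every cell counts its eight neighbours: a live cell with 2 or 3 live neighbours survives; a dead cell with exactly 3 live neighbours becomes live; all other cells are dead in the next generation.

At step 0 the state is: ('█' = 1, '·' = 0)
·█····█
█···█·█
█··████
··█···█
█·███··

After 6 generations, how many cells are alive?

t=0: ·█····█
█···█·█
█··████
··█···█
█·███··
t=1: ·██·█·█
·█·██··
·█·██··
··█····
█·██·██
t=2: ······█
·█·····
·█··█··
█····██
█···███
t=3: ······█
█······
·█···██
·█·····
····█··
t=4: ·······
█····█·
·█····█
█····█·
·······
t=5: ·······
█·····█
·█···█·
█·····█
·······
t=6: ·······
█·····█
·█···█·
█·····█
·······

6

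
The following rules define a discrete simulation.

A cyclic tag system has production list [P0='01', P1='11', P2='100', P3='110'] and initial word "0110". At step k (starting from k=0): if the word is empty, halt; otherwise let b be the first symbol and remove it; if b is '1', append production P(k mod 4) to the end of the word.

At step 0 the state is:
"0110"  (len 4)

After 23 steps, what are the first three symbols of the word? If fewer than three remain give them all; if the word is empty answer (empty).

t=0: "0110"  (len 4)
t=1: "110"  (len 3)
t=2: "1011"  (len 4)
t=3: "011100"  (len 6)
t=4: "11100"  (len 5)
t=5: "110001"  (len 6)
t=6: "1000111"  (len 7)
t=7: "000111100"  (len 9)
t=8: "00111100"  (len 8)
t=9: "0111100"  (len 7)
t=10: "111100"  (len 6)
t=11: "11100100"  (len 8)
t=12: "1100100110"  (len 10)
t=13: "10010011001"  (len 11)
t=14: "001001100111"  (len 12)
t=15: "01001100111"  (len 11)
t=16: "1001100111"  (len 10)
t=17: "00110011101"  (len 11)
t=18: "0110011101"  (len 10)
t=19: "110011101"  (len 9)
t=20: "10011101110"  (len 11)
t=21: "001110111001"  (len 12)
t=22: "01110111001"  (len 11)
t=23: "1110111001"  (len 10)

111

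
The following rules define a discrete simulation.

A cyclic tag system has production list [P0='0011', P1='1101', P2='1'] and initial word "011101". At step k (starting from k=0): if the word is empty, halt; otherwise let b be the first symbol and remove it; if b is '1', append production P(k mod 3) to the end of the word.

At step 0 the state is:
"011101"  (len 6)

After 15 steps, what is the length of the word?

0) "011101"  (len 6)
1) "11101"  (len 5)
2) "11011101"  (len 8)
3) "10111011"  (len 8)
4) "01110110011"  (len 11)
5) "1110110011"  (len 10)
6) "1101100111"  (len 10)
7) "1011001110011"  (len 13)
8) "0110011100111101"  (len 16)
9) "110011100111101"  (len 15)
10) "100111001111010011"  (len 18)
11) "001110011110100111101"  (len 21)
12) "01110011110100111101"  (len 20)
13) "1110011110100111101"  (len 19)
14) "1100111101001111011101"  (len 22)
15) "1001111010011110111011"  (len 22)

22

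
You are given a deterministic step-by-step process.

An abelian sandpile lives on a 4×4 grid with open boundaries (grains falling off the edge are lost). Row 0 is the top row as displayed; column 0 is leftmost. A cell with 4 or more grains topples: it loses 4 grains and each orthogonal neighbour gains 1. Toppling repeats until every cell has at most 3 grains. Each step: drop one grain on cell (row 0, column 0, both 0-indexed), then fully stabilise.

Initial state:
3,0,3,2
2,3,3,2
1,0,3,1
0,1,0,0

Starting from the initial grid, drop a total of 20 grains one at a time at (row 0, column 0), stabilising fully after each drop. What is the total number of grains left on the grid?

27

k=0  3,0,3,2
2,3,3,2
1,0,3,1
0,1,0,0
k=1  0,1,3,2
3,3,3,2
1,0,3,1
0,1,0,0
k=2  1,1,3,2
3,3,3,2
1,0,3,1
0,1,0,0
k=3  2,1,3,2
3,3,3,2
1,0,3,1
0,1,0,0
k=4  3,1,3,2
3,3,3,2
1,0,3,1
0,1,0,0
k=5  2,0,1,3
1,2,2,3
2,2,0,2
0,1,1,0
k=6  3,0,1,3
1,2,2,3
2,2,0,2
0,1,1,0
k=7  0,1,1,3
2,2,2,3
2,2,0,2
0,1,1,0
k=8  1,1,1,3
2,2,2,3
2,2,0,2
0,1,1,0
k=9  2,1,1,3
2,2,2,3
2,2,0,2
0,1,1,0
k=10  3,1,1,3
2,2,2,3
2,2,0,2
0,1,1,0
k=11  0,2,1,3
3,2,2,3
2,2,0,2
0,1,1,0
k=12  1,2,1,3
3,2,2,3
2,2,0,2
0,1,1,0
k=13  2,2,1,3
3,2,2,3
2,2,0,2
0,1,1,0
k=14  3,2,1,3
3,2,2,3
2,2,0,2
0,1,1,0
k=15  1,3,1,3
0,3,2,3
3,2,0,2
0,1,1,0
k=16  2,3,1,3
0,3,2,3
3,2,0,2
0,1,1,0
k=17  3,3,1,3
0,3,2,3
3,2,0,2
0,1,1,0
k=18  1,1,2,3
2,0,3,3
3,3,0,2
0,1,1,0
k=19  2,1,2,3
2,0,3,3
3,3,0,2
0,1,1,0
k=20  3,1,2,3
2,0,3,3
3,3,0,2
0,1,1,0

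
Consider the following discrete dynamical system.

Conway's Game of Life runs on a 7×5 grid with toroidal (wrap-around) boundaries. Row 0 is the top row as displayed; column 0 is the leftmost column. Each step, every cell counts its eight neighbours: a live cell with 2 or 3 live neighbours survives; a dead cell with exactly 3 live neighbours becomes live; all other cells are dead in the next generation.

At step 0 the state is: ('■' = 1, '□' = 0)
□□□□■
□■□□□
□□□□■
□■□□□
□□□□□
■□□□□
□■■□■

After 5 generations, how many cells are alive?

6

k=0  □□□□■
□■□□□
□□□□■
□■□□□
□□□□□
■□□□□
□■■□■
k=1  □■■■□
■□□□□
■□□□□
□□□□□
□□□□□
■■□□□
□■□■■
k=2  □■□■□
■□■□■
□□□□□
□□□□□
□□□□□
■■■□■
□□□■■
k=3  □■□□□
■■■■■
□□□□□
□□□□□
■■□□□
■■■□■
□□□□□
k=4  □■□■■
■■■■■
■■■■■
□□□□□
□□■□■
□□■□■
□□■□□
k=5  □□□□□
□□□□□
□□□□□
□□□□□
□□□□□
□■■□□
■■■□■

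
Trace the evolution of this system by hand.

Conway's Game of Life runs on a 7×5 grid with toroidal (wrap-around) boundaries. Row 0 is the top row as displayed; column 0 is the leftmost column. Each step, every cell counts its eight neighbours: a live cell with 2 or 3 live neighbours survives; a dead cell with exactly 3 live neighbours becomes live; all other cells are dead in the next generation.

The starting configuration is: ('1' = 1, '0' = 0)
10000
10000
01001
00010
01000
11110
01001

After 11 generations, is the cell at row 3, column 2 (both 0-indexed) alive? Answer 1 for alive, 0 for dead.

0) 10000
10000
01001
00010
01000
11110
01001
1) 11001
11001
10001
10100
11011
00011
00011
2) 01100
00010
00010
00100
01000
00000
00100
3) 01110
00010
00110
00100
00000
00000
01100
4) 01010
01001
00110
00110
00000
00000
01010
5) 01011
11001
01001
00110
00000
00000
00000
6) 01111
01000
01001
00110
00000
00000
00000
7) 11110
01001
11010
00110
00000
00000
00110
8) 10000
00000
11010
01111
00000
00000
00011
9) 00001
11001
11010
01011
00110
00000
00001
10) 00011
01110
00010
01000
00111
00010
00000
11) 00011
00000
01010
00001
00111
00111
00011

0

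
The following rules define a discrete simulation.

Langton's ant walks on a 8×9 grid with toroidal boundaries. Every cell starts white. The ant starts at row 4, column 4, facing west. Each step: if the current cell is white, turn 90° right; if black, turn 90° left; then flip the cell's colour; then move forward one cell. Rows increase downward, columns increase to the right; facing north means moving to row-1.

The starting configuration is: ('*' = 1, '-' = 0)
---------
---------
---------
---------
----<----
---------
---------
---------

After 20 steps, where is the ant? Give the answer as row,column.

6,6

step 0: ---------
---------
---------
---------
----<----
---------
---------
---------
step 1: ---------
---------
---------
----^----
----*----
---------
---------
---------
step 2: ---------
---------
---------
----*>---
----*----
---------
---------
---------
step 3: ---------
---------
---------
----**---
----*v---
---------
---------
---------
step 4: ---------
---------
---------
----**---
----<*---
---------
---------
---------
step 5: ---------
---------
---------
----**---
-----*---
----v----
---------
---------
step 6: ---------
---------
---------
----**---
-----*---
---<*----
---------
---------
step 7: ---------
---------
---------
----**---
---^-*---
---**----
---------
---------
step 8: ---------
---------
---------
----**---
---*>*---
---**----
---------
---------
step 9: ---------
---------
---------
----**---
---***---
---*v----
---------
---------
step 10: ---------
---------
---------
----**---
---***---
---*->---
---------
---------
step 11: ---------
---------
---------
----**---
---***---
---*-*---
-----v---
---------
step 12: ---------
---------
---------
----**---
---***---
---*-*---
----<*---
---------
step 13: ---------
---------
---------
----**---
---***---
---*^*---
----**---
---------
step 14: ---------
---------
---------
----**---
---***---
---**>---
----**---
---------
step 15: ---------
---------
---------
----**---
---**^---
---**----
----**---
---------
step 16: ---------
---------
---------
----**---
---*<----
---**----
----**---
---------
step 17: ---------
---------
---------
----**---
---*-----
---*v----
----**---
---------
step 18: ---------
---------
---------
----**---
---*-----
---*->---
----**---
---------
step 19: ---------
---------
---------
----**---
---*-----
---*-*---
----*v---
---------
step 20: ---------
---------
---------
----**---
---*-----
---*-*---
----*->--
---------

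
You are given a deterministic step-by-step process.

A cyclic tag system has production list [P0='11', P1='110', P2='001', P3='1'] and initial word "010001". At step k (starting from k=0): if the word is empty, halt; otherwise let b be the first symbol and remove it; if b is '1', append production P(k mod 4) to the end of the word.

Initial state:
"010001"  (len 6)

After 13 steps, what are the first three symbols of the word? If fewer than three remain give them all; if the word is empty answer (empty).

011

gen 0: "010001"  (len 6)
gen 1: "10001"  (len 5)
gen 2: "0001110"  (len 7)
gen 3: "001110"  (len 6)
gen 4: "01110"  (len 5)
gen 5: "1110"  (len 4)
gen 6: "110110"  (len 6)
gen 7: "10110001"  (len 8)
gen 8: "01100011"  (len 8)
gen 9: "1100011"  (len 7)
gen 10: "100011110"  (len 9)
gen 11: "00011110001"  (len 11)
gen 12: "0011110001"  (len 10)
gen 13: "011110001"  (len 9)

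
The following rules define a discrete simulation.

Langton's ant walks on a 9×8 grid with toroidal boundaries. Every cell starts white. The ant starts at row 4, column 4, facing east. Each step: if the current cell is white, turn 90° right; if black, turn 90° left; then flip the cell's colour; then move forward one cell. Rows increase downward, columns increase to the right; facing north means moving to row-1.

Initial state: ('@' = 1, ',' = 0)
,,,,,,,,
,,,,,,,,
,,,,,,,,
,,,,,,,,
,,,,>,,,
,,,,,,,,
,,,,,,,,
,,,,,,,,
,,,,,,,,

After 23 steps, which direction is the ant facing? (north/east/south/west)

south

k=0  ,,,,,,,,
,,,,,,,,
,,,,,,,,
,,,,,,,,
,,,,>,,,
,,,,,,,,
,,,,,,,,
,,,,,,,,
,,,,,,,,
k=1  ,,,,,,,,
,,,,,,,,
,,,,,,,,
,,,,,,,,
,,,,@,,,
,,,,v,,,
,,,,,,,,
,,,,,,,,
,,,,,,,,
k=2  ,,,,,,,,
,,,,,,,,
,,,,,,,,
,,,,,,,,
,,,,@,,,
,,,<@,,,
,,,,,,,,
,,,,,,,,
,,,,,,,,
k=3  ,,,,,,,,
,,,,,,,,
,,,,,,,,
,,,,,,,,
,,,^@,,,
,,,@@,,,
,,,,,,,,
,,,,,,,,
,,,,,,,,
k=4  ,,,,,,,,
,,,,,,,,
,,,,,,,,
,,,,,,,,
,,,@>,,,
,,,@@,,,
,,,,,,,,
,,,,,,,,
,,,,,,,,
k=5  ,,,,,,,,
,,,,,,,,
,,,,,,,,
,,,,^,,,
,,,@,,,,
,,,@@,,,
,,,,,,,,
,,,,,,,,
,,,,,,,,
k=6  ,,,,,,,,
,,,,,,,,
,,,,,,,,
,,,,@>,,
,,,@,,,,
,,,@@,,,
,,,,,,,,
,,,,,,,,
,,,,,,,,
k=7  ,,,,,,,,
,,,,,,,,
,,,,,,,,
,,,,@@,,
,,,@,v,,
,,,@@,,,
,,,,,,,,
,,,,,,,,
,,,,,,,,
k=8  ,,,,,,,,
,,,,,,,,
,,,,,,,,
,,,,@@,,
,,,@<@,,
,,,@@,,,
,,,,,,,,
,,,,,,,,
,,,,,,,,
k=9  ,,,,,,,,
,,,,,,,,
,,,,,,,,
,,,,^@,,
,,,@@@,,
,,,@@,,,
,,,,,,,,
,,,,,,,,
,,,,,,,,
k=10  ,,,,,,,,
,,,,,,,,
,,,,,,,,
,,,<,@,,
,,,@@@,,
,,,@@,,,
,,,,,,,,
,,,,,,,,
,,,,,,,,
k=11  ,,,,,,,,
,,,,,,,,
,,,^,,,,
,,,@,@,,
,,,@@@,,
,,,@@,,,
,,,,,,,,
,,,,,,,,
,,,,,,,,
k=12  ,,,,,,,,
,,,,,,,,
,,,@>,,,
,,,@,@,,
,,,@@@,,
,,,@@,,,
,,,,,,,,
,,,,,,,,
,,,,,,,,
k=13  ,,,,,,,,
,,,,,,,,
,,,@@,,,
,,,@v@,,
,,,@@@,,
,,,@@,,,
,,,,,,,,
,,,,,,,,
,,,,,,,,
k=14  ,,,,,,,,
,,,,,,,,
,,,@@,,,
,,,<@@,,
,,,@@@,,
,,,@@,,,
,,,,,,,,
,,,,,,,,
,,,,,,,,
k=15  ,,,,,,,,
,,,,,,,,
,,,@@,,,
,,,,@@,,
,,,v@@,,
,,,@@,,,
,,,,,,,,
,,,,,,,,
,,,,,,,,
k=16  ,,,,,,,,
,,,,,,,,
,,,@@,,,
,,,,@@,,
,,,,>@,,
,,,@@,,,
,,,,,,,,
,,,,,,,,
,,,,,,,,
k=17  ,,,,,,,,
,,,,,,,,
,,,@@,,,
,,,,^@,,
,,,,,@,,
,,,@@,,,
,,,,,,,,
,,,,,,,,
,,,,,,,,
k=18  ,,,,,,,,
,,,,,,,,
,,,@@,,,
,,,<,@,,
,,,,,@,,
,,,@@,,,
,,,,,,,,
,,,,,,,,
,,,,,,,,
k=19  ,,,,,,,,
,,,,,,,,
,,,^@,,,
,,,@,@,,
,,,,,@,,
,,,@@,,,
,,,,,,,,
,,,,,,,,
,,,,,,,,
k=20  ,,,,,,,,
,,,,,,,,
,,<,@,,,
,,,@,@,,
,,,,,@,,
,,,@@,,,
,,,,,,,,
,,,,,,,,
,,,,,,,,
k=21  ,,,,,,,,
,,^,,,,,
,,@,@,,,
,,,@,@,,
,,,,,@,,
,,,@@,,,
,,,,,,,,
,,,,,,,,
,,,,,,,,
k=22  ,,,,,,,,
,,@>,,,,
,,@,@,,,
,,,@,@,,
,,,,,@,,
,,,@@,,,
,,,,,,,,
,,,,,,,,
,,,,,,,,
k=23  ,,,,,,,,
,,@@,,,,
,,@v@,,,
,,,@,@,,
,,,,,@,,
,,,@@,,,
,,,,,,,,
,,,,,,,,
,,,,,,,,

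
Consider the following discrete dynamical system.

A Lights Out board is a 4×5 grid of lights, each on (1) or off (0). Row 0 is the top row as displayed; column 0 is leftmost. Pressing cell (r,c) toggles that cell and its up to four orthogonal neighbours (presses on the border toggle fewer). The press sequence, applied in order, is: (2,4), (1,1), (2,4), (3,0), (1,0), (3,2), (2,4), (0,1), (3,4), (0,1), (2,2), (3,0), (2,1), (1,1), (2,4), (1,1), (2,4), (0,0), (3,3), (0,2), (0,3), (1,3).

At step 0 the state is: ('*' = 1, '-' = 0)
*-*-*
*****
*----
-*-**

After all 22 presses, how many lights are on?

k=0  *-*-*
*****
*----
-*-**
k=1  *-*-*
****-
*--**
-*-*-
k=2  ***-*
---*-
**-**
-*-*-
k=3  ***-*
---**
**---
-*-**
k=4  ***-*
---**
-*---
*--**
k=5  -**-*
**-**
**---
*--**
k=6  -**-*
**-**
***--
***-*
k=7  -**-*
**-*-
*****
***--
k=8  *---*
*--*-
*****
***--
k=9  *---*
*--*-
****-
*****
k=10  -**-*
**-*-
****-
*****
k=11  -**-*
****-
*----
**-**
k=12  -**-*
****-
-----
---**
k=13  -**-*
*-**-
***--
-*-**
k=14  --*-*
-*-*-
*-*--
-*-**
k=15  --*-*
-*-**
*-***
-*-*-
k=16  -**-*
*-***
*****
-*-*-
k=17  -**-*
*-**-
***--
-*-**
k=18  *-*-*
--**-
***--
-*-**
k=19  *-*-*
--**-
****-
-**--
k=20  **-**
---*-
****-
-**--
k=21  ***--
-----
****-
-**--
k=22  ****-
--***
***--
-**--

12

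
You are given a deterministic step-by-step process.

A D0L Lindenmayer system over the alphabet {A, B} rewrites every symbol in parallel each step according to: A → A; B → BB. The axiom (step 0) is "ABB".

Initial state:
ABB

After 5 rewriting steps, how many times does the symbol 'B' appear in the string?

gen 0: ABB
gen 1: ABBBB
gen 2: ABBBBBBBB
gen 3: ABBBBBBBBBBBBBBBB
gen 4: ABBBBBBBBBBBBBBBBBBBBBBBBBBBBBBBB
gen 5: ABBBBBBBBBBBBBBBBBBBBBBBBBBBBBBBBBBBBBBBBBBBBBBBBBBBBBBBBBBBBBBBB

64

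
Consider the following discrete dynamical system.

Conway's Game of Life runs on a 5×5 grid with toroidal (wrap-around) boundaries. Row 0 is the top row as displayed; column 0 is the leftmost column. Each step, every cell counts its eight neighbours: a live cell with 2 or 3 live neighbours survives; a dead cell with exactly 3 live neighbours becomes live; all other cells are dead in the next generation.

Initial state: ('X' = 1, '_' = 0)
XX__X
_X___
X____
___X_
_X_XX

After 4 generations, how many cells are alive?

k=0  XX__X
_X___
X____
___X_
_X_XX
k=1  _X_XX
_X__X
_____
X_XX_
_X_X_
k=2  _X_XX
__XXX
XXXXX
_XXXX
_X___
k=3  _X__X
_____
_____
_____
_X___
k=4  X____
_____
_____
_____
X____

2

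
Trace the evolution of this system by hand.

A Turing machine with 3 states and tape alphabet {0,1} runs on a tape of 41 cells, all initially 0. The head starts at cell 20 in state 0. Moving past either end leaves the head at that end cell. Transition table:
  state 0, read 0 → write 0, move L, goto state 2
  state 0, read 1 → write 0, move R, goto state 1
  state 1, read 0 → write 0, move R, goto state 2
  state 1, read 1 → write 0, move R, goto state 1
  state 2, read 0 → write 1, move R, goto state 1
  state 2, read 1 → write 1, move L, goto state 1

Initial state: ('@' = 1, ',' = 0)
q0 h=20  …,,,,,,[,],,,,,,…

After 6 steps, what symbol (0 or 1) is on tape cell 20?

k=0  q0 h=20  …,,,,,,[,],,,,,,…
k=1  q2 h=19  …,,,,,,[,],,,,,,…
k=2  q1 h=20  …,,,,,@[,],,,,,,…
k=3  q2 h=21  …,,,,@,[,],,,,,,…
k=4  q1 h=22  …,,,@,@[,],,,,,,…
k=5  q2 h=23  …,,@,@,[,],,,,,,…
k=6  q1 h=24  …,@,@,@[,],,,,,,…

0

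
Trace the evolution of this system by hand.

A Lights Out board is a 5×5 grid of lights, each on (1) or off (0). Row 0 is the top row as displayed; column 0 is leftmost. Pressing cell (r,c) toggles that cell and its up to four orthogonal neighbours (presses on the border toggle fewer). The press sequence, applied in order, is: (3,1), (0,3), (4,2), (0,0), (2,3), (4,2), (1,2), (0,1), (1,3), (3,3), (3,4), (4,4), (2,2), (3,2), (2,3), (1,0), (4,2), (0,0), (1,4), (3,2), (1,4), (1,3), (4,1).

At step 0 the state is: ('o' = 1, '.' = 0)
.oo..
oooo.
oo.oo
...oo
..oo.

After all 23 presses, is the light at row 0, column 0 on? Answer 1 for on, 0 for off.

gen 0: .oo..
oooo.
oo.oo
...oo
..oo.
gen 1: .oo..
oooo.
o..oo
ooooo
.ooo.
gen 2: .o.oo
ooo..
o..oo
ooooo
.ooo.
gen 3: .o.oo
ooo..
o..oo
oo.oo
.....
gen 4: o..oo
.oo..
o..oo
oo.oo
.....
gen 5: o..oo
.ooo.
o.o..
oo..o
.....
gen 6: o..oo
.ooo.
o.o..
ooo.o
.ooo.
gen 7: o.ooo
.....
o....
ooo.o
.ooo.
gen 8: .o.oo
.o...
o....
ooo.o
.ooo.
gen 9: .o..o
.oooo
o..o.
ooo.o
.ooo.
gen 10: .o..o
.oooo
o....
oo.o.
.oo..
gen 11: .o..o
.oooo
o...o
oo..o
.oo.o
gen 12: .o..o
.oooo
o...o
oo...
.ooo.
gen 13: .o..o
.o.oo
ooooo
ooo..
.ooo.
gen 14: .o..o
.o.oo
oo.oo
o..o.
.o.o.
gen 15: .o..o
.o..o
ooo..
o....
.o.o.
gen 16: oo..o
o...o
.oo..
o....
.o.o.
gen 17: oo..o
o...o
.oo..
o.o..
..o..
gen 18: ....o
....o
.oo..
o.o..
..o..
gen 19: .....
...o.
.oo.o
o.o..
..o..
gen 20: .....
...o.
.o..o
oo.o.
.....
gen 21: ....o
....o
.o...
oo.o.
.....
gen 22: ...oo
..oo.
.o.o.
oo.o.
.....
gen 23: ...oo
..oo.
.o.o.
o..o.
ooo..

0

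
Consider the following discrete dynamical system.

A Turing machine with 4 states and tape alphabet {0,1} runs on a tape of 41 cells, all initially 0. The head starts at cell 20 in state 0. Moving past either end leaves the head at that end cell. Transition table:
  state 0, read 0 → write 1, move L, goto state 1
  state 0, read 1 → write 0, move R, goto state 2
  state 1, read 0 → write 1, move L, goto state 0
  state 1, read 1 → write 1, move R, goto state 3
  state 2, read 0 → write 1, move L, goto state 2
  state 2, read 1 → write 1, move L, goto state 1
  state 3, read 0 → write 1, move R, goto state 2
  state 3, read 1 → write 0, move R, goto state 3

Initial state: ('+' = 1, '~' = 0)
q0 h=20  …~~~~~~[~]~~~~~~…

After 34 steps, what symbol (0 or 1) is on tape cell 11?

gen 0: q0 h=20  …~~~~~~[~]~~~~~~…
gen 1: q1 h=19  …~~~~~~[~]+~~~~~…
gen 2: q0 h=18  …~~~~~~[~]++~~~~…
gen 3: q1 h=17  …~~~~~~[~]+++~~~…
gen 4: q0 h=16  …~~~~~~[~]++++~~…
gen 5: q1 h=15  …~~~~~~[~]+++++~…
gen 6: q0 h=14  …~~~~~~[~]++++++…
gen 7: q1 h=13  …~~~~~~[~]++++++…
gen 8: q0 h=12  …~~~~~~[~]++++++…
gen 9: q1 h=11  …~~~~~~[~]++++++…
gen 10: q0 h=10  …~~~~~~[~]++++++…
gen 11: q1 h= 9  …~~~~~~[~]++++++…
gen 12: q0 h= 8  …~~~~~~[~]++++++…
gen 13: q1 h= 7  …~~~~~~[~]++++++…
gen 14: q0 h= 6  |~~~~~~[~]++++++…
gen 15: q1 h= 5  |~~~~~[~]++++++…
gen 16: q0 h= 4  |~~~~[~]++++++…
gen 17: q1 h= 3  |~~~[~]++++++…
gen 18: q0 h= 2  |~~[~]++++++…
gen 19: q1 h= 1  |~[~]++++++…
gen 20: q0 h= 0  |[~]++++++…
gen 21: q1 h= 0  |[+]++++++…
gen 22: q3 h= 1  |+[+]++++++…
gen 23: q3 h= 2  |+~[+]++++++…
gen 24: q3 h= 3  |+~~[+]++++++…
gen 25: q3 h= 4  |+~~~[+]++++++…
gen 26: q3 h= 5  |+~~~~[+]++++++…
gen 27: q3 h= 6  |+~~~~~[+]++++++…
gen 28: q3 h= 7  …~~~~~~[+]++++++…
gen 29: q3 h= 8  …~~~~~~[+]++++++…
gen 30: q3 h= 9  …~~~~~~[+]++++++…
gen 31: q3 h=10  …~~~~~~[+]++++++…
gen 32: q3 h=11  …~~~~~~[+]++++++…
gen 33: q3 h=12  …~~~~~~[+]++++++…
gen 34: q3 h=13  …~~~~~~[+]++++++…

0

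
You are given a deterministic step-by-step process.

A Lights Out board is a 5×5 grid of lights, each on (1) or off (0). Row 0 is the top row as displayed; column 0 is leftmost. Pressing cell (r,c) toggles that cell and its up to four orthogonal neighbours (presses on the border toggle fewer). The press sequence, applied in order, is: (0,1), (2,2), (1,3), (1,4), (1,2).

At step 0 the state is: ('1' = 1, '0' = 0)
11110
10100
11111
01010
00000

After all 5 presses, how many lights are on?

10

k=0  11110
10100
11111
01010
00000
k=1  00010
11100
11111
01010
00000
k=2  00010
11000
10001
01110
00000
k=3  00000
11111
10011
01110
00000
k=4  00001
11100
10010
01110
00000
k=5  00101
10010
10110
01110
00000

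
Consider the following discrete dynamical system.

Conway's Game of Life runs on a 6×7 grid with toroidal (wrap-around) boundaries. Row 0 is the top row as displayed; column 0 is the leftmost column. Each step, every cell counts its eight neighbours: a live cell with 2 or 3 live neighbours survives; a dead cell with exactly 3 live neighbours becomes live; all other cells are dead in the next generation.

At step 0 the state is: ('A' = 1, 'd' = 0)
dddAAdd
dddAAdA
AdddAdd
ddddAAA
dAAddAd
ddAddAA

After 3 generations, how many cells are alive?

step 0: dddAAdd
dddAAdA
AdddAdd
ddddAAA
dAAddAd
ddAddAA
step 1: ddAdddA
ddddddd
Adddddd
AAdAAdA
AAAAddd
dAAddAA
step 2: AAAddAA
ddddddd
AAddddA
dddAAdA
ddddddd
dddddAA
step 3: AAdddAd
ddAddAd
AddddAA
dddddAA
ddddAdA
dAdddAd

14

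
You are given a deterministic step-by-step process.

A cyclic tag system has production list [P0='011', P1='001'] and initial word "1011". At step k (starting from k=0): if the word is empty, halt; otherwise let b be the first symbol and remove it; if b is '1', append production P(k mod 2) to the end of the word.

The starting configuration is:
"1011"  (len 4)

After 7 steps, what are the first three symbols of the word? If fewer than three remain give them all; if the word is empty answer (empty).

step 0: "1011"  (len 4)
step 1: "011011"  (len 6)
step 2: "11011"  (len 5)
step 3: "1011011"  (len 7)
step 4: "011011001"  (len 9)
step 5: "11011001"  (len 8)
step 6: "1011001001"  (len 10)
step 7: "011001001011"  (len 12)

011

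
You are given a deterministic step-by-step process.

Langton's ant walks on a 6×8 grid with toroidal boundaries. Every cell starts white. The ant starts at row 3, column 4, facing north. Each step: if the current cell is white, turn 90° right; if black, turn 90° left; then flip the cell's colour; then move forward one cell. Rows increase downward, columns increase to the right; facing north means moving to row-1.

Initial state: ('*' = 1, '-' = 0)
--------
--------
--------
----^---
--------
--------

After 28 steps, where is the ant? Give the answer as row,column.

k=0  --------
--------
--------
----^---
--------
--------
k=1  --------
--------
--------
----*>--
--------
--------
k=2  --------
--------
--------
----**--
-----v--
--------
k=3  --------
--------
--------
----**--
----<*--
--------
k=4  --------
--------
--------
----^*--
----**--
--------
k=5  --------
--------
--------
---<-*--
----**--
--------
k=6  --------
--------
---^----
---*-*--
----**--
--------
k=7  --------
--------
---*>---
---*-*--
----**--
--------
k=8  --------
--------
---**---
---*v*--
----**--
--------
k=9  --------
--------
---**---
---<**--
----**--
--------
k=10  --------
--------
---**---
----**--
---v**--
--------
k=11  --------
--------
---**---
----**--
--<***--
--------
k=12  --------
--------
---**---
--^-**--
--****--
--------
k=13  --------
--------
---**---
--*>**--
--****--
--------
k=14  --------
--------
---**---
--****--
--*v**--
--------
k=15  --------
--------
---**---
--****--
--*->*--
--------
k=16  --------
--------
---**---
--**^*--
--*--*--
--------
k=17  --------
--------
---**---
--*<-*--
--*--*--
--------
k=18  --------
--------
---**---
--*--*--
--*v-*--
--------
k=19  --------
--------
---**---
--*--*--
--<*-*--
--------
k=20  --------
--------
---**---
--*--*--
---*-*--
--v-----
k=21  --------
--------
---**---
--*--*--
---*-*--
-<*-----
k=22  --------
--------
---**---
--*--*--
-^-*-*--
-**-----
k=23  --------
--------
---**---
--*--*--
-*>*-*--
-**-----
k=24  --------
--------
---**---
--*--*--
-***-*--
-*v-----
k=25  --------
--------
---**---
--*--*--
-***-*--
-*->----
k=26  ---v----
--------
---**---
--*--*--
-***-*--
-*-*----
k=27  --<*----
--------
---**---
--*--*--
-***-*--
-*-*----
k=28  --**----
--------
---**---
--*--*--
-***-*--
-*^*----

5,2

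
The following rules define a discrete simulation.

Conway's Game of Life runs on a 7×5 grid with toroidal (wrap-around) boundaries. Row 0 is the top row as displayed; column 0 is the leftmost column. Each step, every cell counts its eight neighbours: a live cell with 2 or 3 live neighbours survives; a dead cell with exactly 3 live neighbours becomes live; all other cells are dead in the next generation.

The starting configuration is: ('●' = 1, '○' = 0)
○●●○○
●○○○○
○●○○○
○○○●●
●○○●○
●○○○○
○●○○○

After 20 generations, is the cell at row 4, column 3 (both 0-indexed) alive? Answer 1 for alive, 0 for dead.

step 0: ○●●○○
●○○○○
○●○○○
○○○●●
●○○●○
●○○○○
○●○○○
step 1: ●●●○○
●○●○○
●○○○●
●○●●●
●○○●○
●●○○●
●●●○○
step 2: ○○○●●
○○●●○
○○●○○
○○●○○
○○○○○
○○○●○
○○○●○
step 3: ○○○○●
○○●○●
○●●○○
○○○○○
○○○○○
○○○○○
○○●●○
step 4: ○○●○●
●●●○○
○●●●○
○○○○○
○○○○○
○○○○○
○○○●○
step 5: ●○●○●
●○○○●
●○○●○
○○●○○
○○○○○
○○○○○
○○○●○
step 6: ●●○○○
○○○○○
●●○●○
○○○○○
○○○○○
○○○○○
○○○●●
step 7: ●○○○●
○○●○●
○○○○○
○○○○○
○○○○○
○○○○○
●○○○●
step 8: ○●○○○
●○○●●
○○○○○
○○○○○
○○○○○
○○○○○
●○○○●
step 9: ○●○●○
●○○○●
○○○○●
○○○○○
○○○○○
○○○○○
●○○○○
step 10: ○●○○○
●○○●●
●○○○●
○○○○○
○○○○○
○○○○○
○○○○○
step 11: ●○○○●
○●○●○
●○○●○
○○○○○
○○○○○
○○○○○
○○○○○
step 12: ●○○○●
○●●●○
○○●○●
○○○○○
○○○○○
○○○○○
○○○○○
step 13: ●●●●●
○●●○○
○●●○○
○○○○○
○○○○○
○○○○○
○○○○○
step 14: ●○○●●
○○○○●
○●●○○
○○○○○
○○○○○
○○○○○
●●●●●
step 15: ○○○○○
○●●○●
○○○○○
○○○○○
○○○○○
●●●●●
○●●○○
step 16: ●○○●○
○○○○○
○○○○○
○○○○○
●●●●●
●○○●●
○○○○●
step 17: ○○○○●
○○○○○
○○○○○
●●●●●
○●●○○
○○○○○
○○○○○
step 18: ○○○○○
○○○○○
●●●●●
●○○●●
○○○○●
○○○○○
○○○○○
step 19: ○○○○○
●●●●●
○●●○○
○○○○○
●○○●●
○○○○○
○○○○○
step 20: ●●●●●
●○○●●
○○○○●
●●●●●
○○○○●
○○○○●
○○○○○

0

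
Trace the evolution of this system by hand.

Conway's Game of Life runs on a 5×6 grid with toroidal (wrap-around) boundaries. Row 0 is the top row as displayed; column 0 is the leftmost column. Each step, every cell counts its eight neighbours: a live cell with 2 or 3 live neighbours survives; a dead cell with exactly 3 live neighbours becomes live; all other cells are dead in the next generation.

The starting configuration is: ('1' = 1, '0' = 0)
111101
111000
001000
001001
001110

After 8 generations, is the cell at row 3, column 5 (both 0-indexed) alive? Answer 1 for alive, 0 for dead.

0

t=0: 111101
111000
001000
001001
001110
t=1: 000001
000001
101100
011010
000000
t=2: 000000
100011
101111
011000
000000
t=3: 000001
110000
001000
111011
000000
t=4: 100000
110000
001100
111101
010010
t=5: 100001
111000
000111
100001
000110
t=6: 101111
011100
001110
100000
000010
t=7: 100001
100000
000010
000011
110010
t=8: 000000
100000
000010
100110
010010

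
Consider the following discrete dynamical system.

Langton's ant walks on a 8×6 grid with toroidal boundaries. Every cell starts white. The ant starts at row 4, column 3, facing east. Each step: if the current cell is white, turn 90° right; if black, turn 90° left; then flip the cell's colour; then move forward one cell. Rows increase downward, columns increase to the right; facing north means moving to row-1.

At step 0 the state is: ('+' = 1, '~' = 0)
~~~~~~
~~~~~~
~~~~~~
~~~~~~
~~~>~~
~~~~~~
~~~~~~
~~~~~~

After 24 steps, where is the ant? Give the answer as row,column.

gen 0: ~~~~~~
~~~~~~
~~~~~~
~~~~~~
~~~>~~
~~~~~~
~~~~~~
~~~~~~
gen 1: ~~~~~~
~~~~~~
~~~~~~
~~~~~~
~~~+~~
~~~v~~
~~~~~~
~~~~~~
gen 2: ~~~~~~
~~~~~~
~~~~~~
~~~~~~
~~~+~~
~~<+~~
~~~~~~
~~~~~~
gen 3: ~~~~~~
~~~~~~
~~~~~~
~~~~~~
~~^+~~
~~++~~
~~~~~~
~~~~~~
gen 4: ~~~~~~
~~~~~~
~~~~~~
~~~~~~
~~+>~~
~~++~~
~~~~~~
~~~~~~
gen 5: ~~~~~~
~~~~~~
~~~~~~
~~~^~~
~~+~~~
~~++~~
~~~~~~
~~~~~~
gen 6: ~~~~~~
~~~~~~
~~~~~~
~~~+>~
~~+~~~
~~++~~
~~~~~~
~~~~~~
gen 7: ~~~~~~
~~~~~~
~~~~~~
~~~++~
~~+~v~
~~++~~
~~~~~~
~~~~~~
gen 8: ~~~~~~
~~~~~~
~~~~~~
~~~++~
~~+<+~
~~++~~
~~~~~~
~~~~~~
gen 9: ~~~~~~
~~~~~~
~~~~~~
~~~^+~
~~+++~
~~++~~
~~~~~~
~~~~~~
gen 10: ~~~~~~
~~~~~~
~~~~~~
~~<~+~
~~+++~
~~++~~
~~~~~~
~~~~~~
gen 11: ~~~~~~
~~~~~~
~~^~~~
~~+~+~
~~+++~
~~++~~
~~~~~~
~~~~~~
gen 12: ~~~~~~
~~~~~~
~~+>~~
~~+~+~
~~+++~
~~++~~
~~~~~~
~~~~~~
gen 13: ~~~~~~
~~~~~~
~~++~~
~~+v+~
~~+++~
~~++~~
~~~~~~
~~~~~~
gen 14: ~~~~~~
~~~~~~
~~++~~
~~<++~
~~+++~
~~++~~
~~~~~~
~~~~~~
gen 15: ~~~~~~
~~~~~~
~~++~~
~~~++~
~~v++~
~~++~~
~~~~~~
~~~~~~
gen 16: ~~~~~~
~~~~~~
~~++~~
~~~++~
~~~>+~
~~++~~
~~~~~~
~~~~~~
gen 17: ~~~~~~
~~~~~~
~~++~~
~~~^+~
~~~~+~
~~++~~
~~~~~~
~~~~~~
gen 18: ~~~~~~
~~~~~~
~~++~~
~~<~+~
~~~~+~
~~++~~
~~~~~~
~~~~~~
gen 19: ~~~~~~
~~~~~~
~~^+~~
~~+~+~
~~~~+~
~~++~~
~~~~~~
~~~~~~
gen 20: ~~~~~~
~~~~~~
~<~+~~
~~+~+~
~~~~+~
~~++~~
~~~~~~
~~~~~~
gen 21: ~~~~~~
~^~~~~
~+~+~~
~~+~+~
~~~~+~
~~++~~
~~~~~~
~~~~~~
gen 22: ~~~~~~
~+>~~~
~+~+~~
~~+~+~
~~~~+~
~~++~~
~~~~~~
~~~~~~
gen 23: ~~~~~~
~++~~~
~+v+~~
~~+~+~
~~~~+~
~~++~~
~~~~~~
~~~~~~
gen 24: ~~~~~~
~++~~~
~<++~~
~~+~+~
~~~~+~
~~++~~
~~~~~~
~~~~~~

2,1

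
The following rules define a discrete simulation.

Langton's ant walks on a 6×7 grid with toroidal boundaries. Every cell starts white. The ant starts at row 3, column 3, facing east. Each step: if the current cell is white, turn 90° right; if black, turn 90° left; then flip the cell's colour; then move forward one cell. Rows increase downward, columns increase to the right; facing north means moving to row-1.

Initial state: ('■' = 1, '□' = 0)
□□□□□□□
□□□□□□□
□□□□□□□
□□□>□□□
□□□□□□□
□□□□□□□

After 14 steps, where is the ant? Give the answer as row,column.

step 0: □□□□□□□
□□□□□□□
□□□□□□□
□□□>□□□
□□□□□□□
□□□□□□□
step 1: □□□□□□□
□□□□□□□
□□□□□□□
□□□■□□□
□□□v□□□
□□□□□□□
step 2: □□□□□□□
□□□□□□□
□□□□□□□
□□□■□□□
□□<■□□□
□□□□□□□
step 3: □□□□□□□
□□□□□□□
□□□□□□□
□□^■□□□
□□■■□□□
□□□□□□□
step 4: □□□□□□□
□□□□□□□
□□□□□□□
□□■>□□□
□□■■□□□
□□□□□□□
step 5: □□□□□□□
□□□□□□□
□□□^□□□
□□■□□□□
□□■■□□□
□□□□□□□
step 6: □□□□□□□
□□□□□□□
□□□■>□□
□□■□□□□
□□■■□□□
□□□□□□□
step 7: □□□□□□□
□□□□□□□
□□□■■□□
□□■□v□□
□□■■□□□
□□□□□□□
step 8: □□□□□□□
□□□□□□□
□□□■■□□
□□■<■□□
□□■■□□□
□□□□□□□
step 9: □□□□□□□
□□□□□□□
□□□^■□□
□□■■■□□
□□■■□□□
□□□□□□□
step 10: □□□□□□□
□□□□□□□
□□<□■□□
□□■■■□□
□□■■□□□
□□□□□□□
step 11: □□□□□□□
□□^□□□□
□□■□■□□
□□■■■□□
□□■■□□□
□□□□□□□
step 12: □□□□□□□
□□■>□□□
□□■□■□□
□□■■■□□
□□■■□□□
□□□□□□□
step 13: □□□□□□□
□□■■□□□
□□■v■□□
□□■■■□□
□□■■□□□
□□□□□□□
step 14: □□□□□□□
□□■■□□□
□□<■■□□
□□■■■□□
□□■■□□□
□□□□□□□

2,2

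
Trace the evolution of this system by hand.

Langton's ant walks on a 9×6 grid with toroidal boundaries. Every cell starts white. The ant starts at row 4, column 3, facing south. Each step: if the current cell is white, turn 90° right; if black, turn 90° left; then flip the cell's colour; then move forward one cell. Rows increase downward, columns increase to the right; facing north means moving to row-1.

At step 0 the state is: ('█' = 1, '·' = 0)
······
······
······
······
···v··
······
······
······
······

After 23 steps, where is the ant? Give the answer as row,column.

3,5

[0] ······
······
······
······
···v··
······
······
······
······
[1] ······
······
······
······
··<█··
······
······
······
······
[2] ······
······
······
··^···
··██··
······
······
······
······
[3] ······
······
······
··█>··
··██··
······
······
······
······
[4] ······
······
······
··██··
··█v··
······
······
······
······
[5] ······
······
······
··██··
··█·>·
······
······
······
······
[6] ······
······
······
··██··
··█·█·
····v·
······
······
······
[7] ······
······
······
··██··
··█·█·
···<█·
······
······
······
[8] ······
······
······
··██··
··█^█·
···██·
······
······
······
[9] ······
······
······
··██··
··██>·
···██·
······
······
······
[10] ······
······
······
··██^·
··██··
···██·
······
······
······
[11] ······
······
······
··███>
··██··
···██·
······
······
······
[12] ······
······
······
··████
··██·v
···██·
······
······
······
[13] ······
······
······
··████
··██<█
···██·
······
······
······
[14] ······
······
······
··██^█
··████
···██·
······
······
······
[15] ······
······
······
··█<·█
··████
···██·
······
······
······
[16] ······
······
······
··█··█
··█v██
···██·
······
······
······
[17] ······
······
······
··█··█
··█·>█
···██·
······
······
······
[18] ······
······
······
··█·^█
··█··█
···██·
······
······
······
[19] ······
······
······
··█·█>
··█··█
···██·
······
······
······
[20] ······
······
·····^
··█·█·
··█··█
···██·
······
······
······
[21] ······
······
>····█
··█·█·
··█··█
···██·
······
······
······
[22] ······
······
█····█
v·█·█·
··█··█
···██·
······
······
······
[23] ······
······
█····█
█·█·█<
··█··█
···██·
······
······
······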